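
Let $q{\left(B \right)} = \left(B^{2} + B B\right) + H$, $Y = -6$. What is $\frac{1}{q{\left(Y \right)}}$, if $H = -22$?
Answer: $\frac{1}{50} \approx 0.02$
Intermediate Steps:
$q{\left(B \right)} = -22 + 2 B^{2}$ ($q{\left(B \right)} = \left(B^{2} + B B\right) - 22 = \left(B^{2} + B^{2}\right) - 22 = 2 B^{2} - 22 = -22 + 2 B^{2}$)
$\frac{1}{q{\left(Y \right)}} = \frac{1}{-22 + 2 \left(-6\right)^{2}} = \frac{1}{-22 + 2 \cdot 36} = \frac{1}{-22 + 72} = \frac{1}{50}$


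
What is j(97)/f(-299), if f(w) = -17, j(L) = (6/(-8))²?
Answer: -9/272 ≈ -0.033088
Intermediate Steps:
j(L) = 9/16 (j(L) = (6*(-⅛))² = (-¾)² = 9/16)
j(97)/f(-299) = (9/16)/(-17) = (9/16)*(-1/17) = -9/272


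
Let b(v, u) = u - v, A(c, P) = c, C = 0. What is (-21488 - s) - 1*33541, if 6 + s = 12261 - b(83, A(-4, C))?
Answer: -67371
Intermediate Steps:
s = 12342 (s = -6 + (12261 - (-4 - 1*83)) = -6 + (12261 - (-4 - 83)) = -6 + (12261 - 1*(-87)) = -6 + (12261 + 87) = -6 + 12348 = 12342)
(-21488 - s) - 1*33541 = (-21488 - 1*12342) - 1*33541 = (-21488 - 12342) - 33541 = -33830 - 33541 = -67371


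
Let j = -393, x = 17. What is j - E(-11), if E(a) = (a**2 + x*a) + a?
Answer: -316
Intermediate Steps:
E(a) = a**2 + 18*a (E(a) = (a**2 + 17*a) + a = a**2 + 18*a)
j - E(-11) = -393 - (-11)*(18 - 11) = -393 - (-11)*7 = -393 - 1*(-77) = -393 + 77 = -316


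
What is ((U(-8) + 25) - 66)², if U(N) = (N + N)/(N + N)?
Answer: 1600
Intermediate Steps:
U(N) = 1 (U(N) = (2*N)/((2*N)) = (2*N)*(1/(2*N)) = 1)
((U(-8) + 25) - 66)² = ((1 + 25) - 66)² = (26 - 66)² = (-40)² = 1600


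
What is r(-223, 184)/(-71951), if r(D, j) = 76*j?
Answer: -13984/71951 ≈ -0.19435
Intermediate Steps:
r(-223, 184)/(-71951) = (76*184)/(-71951) = 13984*(-1/71951) = -13984/71951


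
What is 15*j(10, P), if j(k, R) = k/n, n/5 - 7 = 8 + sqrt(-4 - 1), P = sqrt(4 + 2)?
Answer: 45/23 - 3*I*sqrt(5)/23 ≈ 1.9565 - 0.29166*I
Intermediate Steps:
P = sqrt(6) ≈ 2.4495
n = 75 + 5*I*sqrt(5) (n = 35 + 5*(8 + sqrt(-4 - 1)) = 35 + 5*(8 + sqrt(-5)) = 35 + 5*(8 + I*sqrt(5)) = 35 + (40 + 5*I*sqrt(5)) = 75 + 5*I*sqrt(5) ≈ 75.0 + 11.18*I)
j(k, R) = k/(75 + 5*I*sqrt(5))
15*j(10, P) = 15*((3/230)*10 - 1/1150*I*10*sqrt(5)) = 15*(3/23 - I*sqrt(5)/115) = 45/23 - 3*I*sqrt(5)/23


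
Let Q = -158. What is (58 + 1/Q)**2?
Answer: 83960569/24964 ≈ 3363.3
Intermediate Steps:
(58 + 1/Q)**2 = (58 + 1/(-158))**2 = (58 - 1/158)**2 = (9163/158)**2 = 83960569/24964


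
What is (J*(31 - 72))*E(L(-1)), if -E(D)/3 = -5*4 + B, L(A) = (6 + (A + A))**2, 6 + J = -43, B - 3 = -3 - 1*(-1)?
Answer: 114513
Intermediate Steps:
B = 1 (B = 3 + (-3 - 1*(-1)) = 3 + (-3 + 1) = 3 - 2 = 1)
J = -49 (J = -6 - 43 = -49)
L(A) = (6 + 2*A)**2
E(D) = 57 (E(D) = -3*(-5*4 + 1) = -3*(-20 + 1) = -3*(-19) = 57)
(J*(31 - 72))*E(L(-1)) = -49*(31 - 72)*57 = -49*(-41)*57 = 2009*57 = 114513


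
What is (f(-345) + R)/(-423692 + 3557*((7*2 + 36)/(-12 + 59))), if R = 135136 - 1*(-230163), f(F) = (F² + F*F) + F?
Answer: -14170594/9867837 ≈ -1.4360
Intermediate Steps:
f(F) = F + 2*F² (f(F) = (F² + F²) + F = 2*F² + F = F + 2*F²)
R = 365299 (R = 135136 + 230163 = 365299)
(f(-345) + R)/(-423692 + 3557*((7*2 + 36)/(-12 + 59))) = (-345*(1 + 2*(-345)) + 365299)/(-423692 + 3557*((7*2 + 36)/(-12 + 59))) = (-345*(1 - 690) + 365299)/(-423692 + 3557*((14 + 36)/47)) = (-345*(-689) + 365299)/(-423692 + 3557*(50*(1/47))) = (237705 + 365299)/(-423692 + 3557*(50/47)) = 603004/(-423692 + 177850/47) = 603004/(-19735674/47) = 603004*(-47/19735674) = -14170594/9867837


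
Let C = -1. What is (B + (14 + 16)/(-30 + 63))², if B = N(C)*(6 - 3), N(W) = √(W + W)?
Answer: -2078/121 + 60*I*√2/11 ≈ -17.174 + 7.7139*I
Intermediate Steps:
N(W) = √2*√W (N(W) = √(2*W) = √2*√W)
B = 3*I*√2 (B = (√2*√(-1))*(6 - 3) = (√2*I)*3 = (I*√2)*3 = 3*I*√2 ≈ 4.2426*I)
(B + (14 + 16)/(-30 + 63))² = (3*I*√2 + (14 + 16)/(-30 + 63))² = (3*I*√2 + 30/33)² = (3*I*√2 + 30*(1/33))² = (3*I*√2 + 10/11)² = (10/11 + 3*I*√2)²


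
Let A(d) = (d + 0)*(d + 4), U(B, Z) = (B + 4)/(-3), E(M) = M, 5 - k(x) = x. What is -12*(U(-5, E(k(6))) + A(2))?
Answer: -148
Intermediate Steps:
k(x) = 5 - x
U(B, Z) = -4/3 - B/3 (U(B, Z) = -(4 + B)/3 = -4/3 - B/3)
A(d) = d*(4 + d)
-12*(U(-5, E(k(6))) + A(2)) = -12*((-4/3 - 1/3*(-5)) + 2*(4 + 2)) = -12*((-4/3 + 5/3) + 2*6) = -12*(1/3 + 12) = -12*37/3 = -148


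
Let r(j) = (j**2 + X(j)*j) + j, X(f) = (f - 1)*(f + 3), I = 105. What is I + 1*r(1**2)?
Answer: 107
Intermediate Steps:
X(f) = (-1 + f)*(3 + f)
r(j) = j + j**2 + j*(-3 + j**2 + 2*j) (r(j) = (j**2 + (-3 + j**2 + 2*j)*j) + j = (j**2 + j*(-3 + j**2 + 2*j)) + j = j + j**2 + j*(-3 + j**2 + 2*j))
I + 1*r(1**2) = 105 + 1*(1**2*(-2 + (1**2)**2 + 3*1**2)) = 105 + 1*(1*(-2 + 1**2 + 3*1)) = 105 + 1*(1*(-2 + 1 + 3)) = 105 + 1*(1*2) = 105 + 1*2 = 105 + 2 = 107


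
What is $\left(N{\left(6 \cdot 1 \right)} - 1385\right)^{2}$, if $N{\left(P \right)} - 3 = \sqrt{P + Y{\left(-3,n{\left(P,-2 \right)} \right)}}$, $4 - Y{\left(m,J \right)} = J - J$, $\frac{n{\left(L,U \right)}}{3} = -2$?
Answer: $\left(1382 - \sqrt{10}\right)^{2} \approx 1.9012 \cdot 10^{6}$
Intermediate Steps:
$n{\left(L,U \right)} = -6$ ($n{\left(L,U \right)} = 3 \left(-2\right) = -6$)
$Y{\left(m,J \right)} = 4$ ($Y{\left(m,J \right)} = 4 - \left(J - J\right) = 4 - 0 = 4 + 0 = 4$)
$N{\left(P \right)} = 3 + \sqrt{4 + P}$ ($N{\left(P \right)} = 3 + \sqrt{P + 4} = 3 + \sqrt{4 + P}$)
$\left(N{\left(6 \cdot 1 \right)} - 1385\right)^{2} = \left(\left(3 + \sqrt{4 + 6 \cdot 1}\right) - 1385\right)^{2} = \left(\left(3 + \sqrt{4 + 6}\right) - 1385\right)^{2} = \left(\left(3 + \sqrt{10}\right) - 1385\right)^{2} = \left(-1382 + \sqrt{10}\right)^{2}$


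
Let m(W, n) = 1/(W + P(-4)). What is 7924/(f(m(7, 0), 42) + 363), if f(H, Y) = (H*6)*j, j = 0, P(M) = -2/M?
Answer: 7924/363 ≈ 21.829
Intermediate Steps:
m(W, n) = 1/(1/2 + W) (m(W, n) = 1/(W - 2/(-4)) = 1/(W - 2*(-1/4)) = 1/(W + 1/2) = 1/(1/2 + W))
f(H, Y) = 0 (f(H, Y) = (H*6)*0 = (6*H)*0 = 0)
7924/(f(m(7, 0), 42) + 363) = 7924/(0 + 363) = 7924/363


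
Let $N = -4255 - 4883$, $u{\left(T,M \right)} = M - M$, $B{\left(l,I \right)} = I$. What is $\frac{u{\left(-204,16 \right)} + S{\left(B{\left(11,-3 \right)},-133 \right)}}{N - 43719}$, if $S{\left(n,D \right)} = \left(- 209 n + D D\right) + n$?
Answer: $- \frac{18313}{52857} \approx -0.34646$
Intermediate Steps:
$S{\left(n,D \right)} = D^{2} - 208 n$ ($S{\left(n,D \right)} = \left(- 209 n + D^{2}\right) + n = \left(D^{2} - 209 n\right) + n = D^{2} - 208 n$)
$u{\left(T,M \right)} = 0$
$N = -9138$
$\frac{u{\left(-204,16 \right)} + S{\left(B{\left(11,-3 \right)},-133 \right)}}{N - 43719} = \frac{0 + \left(\left(-133\right)^{2} - -624\right)}{-9138 - 43719} = \frac{0 + \left(17689 + 624\right)}{-52857} = \left(0 + 18313\right) \left(- \frac{1}{52857}\right) = 18313 \left(- \frac{1}{52857}\right) = - \frac{18313}{52857}$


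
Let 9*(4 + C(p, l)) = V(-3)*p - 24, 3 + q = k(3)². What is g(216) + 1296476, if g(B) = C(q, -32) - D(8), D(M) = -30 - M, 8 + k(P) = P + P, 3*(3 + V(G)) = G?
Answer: 11668562/9 ≈ 1.2965e+6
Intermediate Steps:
V(G) = -3 + G/3
k(P) = -8 + 2*P (k(P) = -8 + (P + P) = -8 + 2*P)
q = 1 (q = -3 + (-8 + 2*3)² = -3 + (-8 + 6)² = -3 + (-2)² = -3 + 4 = 1)
C(p, l) = -20/3 - 4*p/9 (C(p, l) = -4 + ((-3 + (⅓)*(-3))*p - 24)/9 = -4 + ((-3 - 1)*p - 24)/9 = -4 + (-4*p - 24)/9 = -4 + (-24 - 4*p)/9 = -4 + (-8/3 - 4*p/9) = -20/3 - 4*p/9)
g(B) = 278/9 (g(B) = (-20/3 - 4/9*1) - (-30 - 1*8) = (-20/3 - 4/9) - (-30 - 8) = -64/9 - 1*(-38) = -64/9 + 38 = 278/9)
g(216) + 1296476 = 278/9 + 1296476 = 11668562/9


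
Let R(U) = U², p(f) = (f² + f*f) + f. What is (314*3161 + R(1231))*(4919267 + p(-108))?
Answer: 12395337284605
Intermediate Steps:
p(f) = f + 2*f² (p(f) = (f² + f²) + f = 2*f² + f = f + 2*f²)
(314*3161 + R(1231))*(4919267 + p(-108)) = (314*3161 + 1231²)*(4919267 - 108*(1 + 2*(-108))) = (992554 + 1515361)*(4919267 - 108*(1 - 216)) = 2507915*(4919267 - 108*(-215)) = 2507915*(4919267 + 23220) = 2507915*4942487 = 12395337284605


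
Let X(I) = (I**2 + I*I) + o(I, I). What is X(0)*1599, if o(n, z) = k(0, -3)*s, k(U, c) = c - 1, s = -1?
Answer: 6396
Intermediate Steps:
k(U, c) = -1 + c
o(n, z) = 4 (o(n, z) = (-1 - 3)*(-1) = -4*(-1) = 4)
X(I) = 4 + 2*I**2 (X(I) = (I**2 + I*I) + 4 = (I**2 + I**2) + 4 = 2*I**2 + 4 = 4 + 2*I**2)
X(0)*1599 = (4 + 2*0**2)*1599 = (4 + 2*0)*1599 = (4 + 0)*1599 = 4*1599 = 6396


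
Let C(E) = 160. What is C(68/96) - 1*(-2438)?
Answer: 2598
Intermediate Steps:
C(68/96) - 1*(-2438) = 160 - 1*(-2438) = 160 + 2438 = 2598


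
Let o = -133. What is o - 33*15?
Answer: -628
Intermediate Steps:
o - 33*15 = -133 - 33*15 = -133 - 495 = -628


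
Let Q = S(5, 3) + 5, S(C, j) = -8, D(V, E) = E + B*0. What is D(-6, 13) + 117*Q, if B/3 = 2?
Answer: -338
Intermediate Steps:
B = 6 (B = 3*2 = 6)
D(V, E) = E (D(V, E) = E + 6*0 = E + 0 = E)
Q = -3 (Q = -8 + 5 = -3)
D(-6, 13) + 117*Q = 13 + 117*(-3) = 13 - 351 = -338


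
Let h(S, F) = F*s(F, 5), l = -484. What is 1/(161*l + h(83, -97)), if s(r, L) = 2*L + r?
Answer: -1/69485 ≈ -1.4392e-5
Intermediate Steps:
s(r, L) = r + 2*L
h(S, F) = F*(10 + F) (h(S, F) = F*(F + 2*5) = F*(F + 10) = F*(10 + F))
1/(161*l + h(83, -97)) = 1/(161*(-484) - 97*(10 - 97)) = 1/(-77924 - 97*(-87)) = 1/(-77924 + 8439) = 1/(-69485) = -1/69485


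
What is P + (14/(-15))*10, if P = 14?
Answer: 14/3 ≈ 4.6667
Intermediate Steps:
P + (14/(-15))*10 = 14 + (14/(-15))*10 = 14 + (14*(-1/15))*10 = 14 - 14/15*10 = 14 - 28/3 = 14/3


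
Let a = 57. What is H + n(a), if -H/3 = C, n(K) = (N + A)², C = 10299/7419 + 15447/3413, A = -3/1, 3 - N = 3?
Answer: -73788639/8440349 ≈ -8.7424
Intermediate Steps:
N = 0 (N = 3 - 1*3 = 3 - 3 = 0)
A = -3 (A = -3*1 = -3)
C = 49917260/8440349 (C = 10299*(1/7419) + 15447*(1/3413) = 3433/2473 + 15447/3413 = 49917260/8440349 ≈ 5.9141)
n(K) = 9 (n(K) = (0 - 3)² = (-3)² = 9)
H = -149751780/8440349 (H = -3*49917260/8440349 = -149751780/8440349 ≈ -17.742)
H + n(a) = -149751780/8440349 + 9 = -73788639/8440349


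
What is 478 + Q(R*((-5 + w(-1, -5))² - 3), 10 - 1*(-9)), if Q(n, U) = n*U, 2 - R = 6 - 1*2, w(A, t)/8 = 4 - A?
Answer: -45958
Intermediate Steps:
w(A, t) = 32 - 8*A (w(A, t) = 8*(4 - A) = 32 - 8*A)
R = -2 (R = 2 - (6 - 1*2) = 2 - (6 - 2) = 2 - 1*4 = 2 - 4 = -2)
Q(n, U) = U*n
478 + Q(R*((-5 + w(-1, -5))² - 3), 10 - 1*(-9)) = 478 + (10 - 1*(-9))*(-2*((-5 + (32 - 8*(-1)))² - 3)) = 478 + (10 + 9)*(-2*((-5 + (32 + 8))² - 3)) = 478 + 19*(-2*((-5 + 40)² - 3)) = 478 + 19*(-2*(35² - 3)) = 478 + 19*(-2*(1225 - 3)) = 478 + 19*(-2*1222) = 478 + 19*(-2444) = 478 - 46436 = -45958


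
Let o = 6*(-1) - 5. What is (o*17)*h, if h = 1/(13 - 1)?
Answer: -187/12 ≈ -15.583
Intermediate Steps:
o = -11 (o = -6 - 5 = -11)
h = 1/12 ≈ 0.083333
(o*17)*h = -11*17*(1/12) = -187*1/12 = -187/12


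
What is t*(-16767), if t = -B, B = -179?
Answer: -3001293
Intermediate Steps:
t = 179 (t = -1*(-179) = 179)
t*(-16767) = 179*(-16767) = -3001293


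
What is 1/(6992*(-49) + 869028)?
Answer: 1/526420 ≈ 1.8996e-6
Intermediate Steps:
1/(6992*(-49) + 869028) = 1/(-342608 + 869028) = 1/526420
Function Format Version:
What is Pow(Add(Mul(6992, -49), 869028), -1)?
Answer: Rational(1, 526420) ≈ 1.8996e-6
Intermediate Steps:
Pow(Add(Mul(6992, -49), 869028), -1) = Pow(Add(-342608, 869028), -1) = Pow(526420, -1) = Rational(1, 526420)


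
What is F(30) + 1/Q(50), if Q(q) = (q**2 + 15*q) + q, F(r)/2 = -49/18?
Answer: -53897/9900 ≈ -5.4441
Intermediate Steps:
F(r) = -49/9 (F(r) = 2*(-49/18) = -49/9)
Q(q) = q**2 + 16*q
F(30) + 1/Q(50) = -49/9 + 1/(50*(16 + 50)) = -49/9 + 1/(50*66) = -49/9 + 1/3300 = -53897/9900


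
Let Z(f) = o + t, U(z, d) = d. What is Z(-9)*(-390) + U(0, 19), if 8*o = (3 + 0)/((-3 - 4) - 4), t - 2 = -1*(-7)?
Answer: -153019/44 ≈ -3477.7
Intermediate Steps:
t = 9 (t = 2 - 1*(-7) = 2 + 7 = 9)
o = -3/88 (o = ((3 + 0)/((-3 - 4) - 4))/8 = (3/(-7 - 4))/8 = (3/(-11))/8 = (3*(-1/11))/8 = (⅛)*(-3/11) = -3/88 ≈ -0.034091)
Z(f) = 789/88 (Z(f) = -3/88 + 9 = 789/88)
Z(-9)*(-390) + U(0, 19) = (789/88)*(-390) + 19 = -153855/44 + 19 = -153019/44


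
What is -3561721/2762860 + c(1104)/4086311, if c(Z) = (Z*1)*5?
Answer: -14539048714031/11289905209460 ≈ -1.2878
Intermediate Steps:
c(Z) = 5*Z (c(Z) = Z*5 = 5*Z)
-3561721/2762860 + c(1104)/4086311 = -3561721/2762860 + (5*1104)/4086311 = -3561721*1/2762860 + 5520*(1/4086311) = -3561721/2762860 + 5520/4086311 = -14539048714031/11289905209460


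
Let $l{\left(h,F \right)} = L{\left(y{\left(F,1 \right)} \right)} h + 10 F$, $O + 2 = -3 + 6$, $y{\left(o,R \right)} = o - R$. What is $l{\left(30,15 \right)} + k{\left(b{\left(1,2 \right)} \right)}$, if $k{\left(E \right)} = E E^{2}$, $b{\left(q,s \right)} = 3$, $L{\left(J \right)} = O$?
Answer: $207$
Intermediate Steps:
$O = 1$ ($O = -2 + \left(-3 + 6\right) = -2 + 3 = 1$)
$L{\left(J \right)} = 1$
$l{\left(h,F \right)} = h + 10 F$ ($l{\left(h,F \right)} = 1 h + 10 F = h + 10 F$)
$k{\left(E \right)} = E^{3}$
$l{\left(30,15 \right)} + k{\left(b{\left(1,2 \right)} \right)} = \left(30 + 10 \cdot 15\right) + 3^{3} = \left(30 + 150\right) + 27 = 180 + 27 = 207$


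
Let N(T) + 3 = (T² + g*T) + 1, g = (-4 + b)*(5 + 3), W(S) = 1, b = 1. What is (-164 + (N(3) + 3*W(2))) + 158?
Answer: -68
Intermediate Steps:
g = -24 (g = (-4 + 1)*(5 + 3) = -3*8 = -24)
N(T) = -2 + T² - 24*T (N(T) = -3 + ((T² - 24*T) + 1) = -3 + (1 + T² - 24*T) = -2 + T² - 24*T)
(-164 + (N(3) + 3*W(2))) + 158 = (-164 + ((-2 + 3² - 24*3) + 3*1)) + 158 = (-164 + ((-2 + 9 - 72) + 3)) + 158 = (-164 + (-65 + 3)) + 158 = (-164 - 62) + 158 = -226 + 158 = -68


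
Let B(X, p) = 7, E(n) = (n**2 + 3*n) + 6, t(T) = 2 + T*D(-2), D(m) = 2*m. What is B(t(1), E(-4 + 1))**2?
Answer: 49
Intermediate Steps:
t(T) = 2 - 4*T (t(T) = 2 + T*(2*(-2)) = 2 + T*(-4) = 2 - 4*T)
E(n) = 6 + n**2 + 3*n
B(t(1), E(-4 + 1))**2 = 7**2 = 49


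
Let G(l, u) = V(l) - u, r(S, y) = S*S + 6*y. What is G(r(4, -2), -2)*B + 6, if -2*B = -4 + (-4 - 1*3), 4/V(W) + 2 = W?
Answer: 28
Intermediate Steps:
V(W) = 4/(-2 + W)
r(S, y) = S² + 6*y
B = 11/2 (B = -(-4 + (-4 - 1*3))/2 = -(-4 + (-4 - 3))/2 = -(-4 - 7)/2 = -½*(-11) = 11/2 ≈ 5.5000)
G(l, u) = -u + 4/(-2 + l) (G(l, u) = 4/(-2 + l) - u = -u + 4/(-2 + l))
G(r(4, -2), -2)*B + 6 = ((4 - 1*(-2)*(-2 + (4² + 6*(-2))))/(-2 + (4² + 6*(-2))))*(11/2) + 6 = ((4 - 1*(-2)*(-2 + (16 - 12)))/(-2 + (16 - 12)))*(11/2) + 6 = ((4 - 1*(-2)*(-2 + 4))/(-2 + 4))*(11/2) + 6 = ((4 - 1*(-2)*2)/2)*(11/2) + 6 = ((4 + 4)/2)*(11/2) + 6 = ((½)*8)*(11/2) + 6 = 4*(11/2) + 6 = 22 + 6 = 28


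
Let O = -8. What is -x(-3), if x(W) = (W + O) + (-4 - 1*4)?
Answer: 19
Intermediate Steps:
x(W) = -16 + W (x(W) = (W - 8) + (-4 - 1*4) = (-8 + W) + (-4 - 4) = (-8 + W) - 8 = -16 + W)
-x(-3) = -(-16 - 3) = -1*(-19) = 19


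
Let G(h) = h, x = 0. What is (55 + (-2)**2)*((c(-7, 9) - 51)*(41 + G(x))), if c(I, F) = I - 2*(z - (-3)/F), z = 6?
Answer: -512828/3 ≈ -1.7094e+5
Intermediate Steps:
c(I, F) = -12 + I - 6/F (c(I, F) = I - 2*(6 - (-3)/F) = I - 2*(6 + 3/F) = I + (-12 - 6/F) = -12 + I - 6/F)
(55 + (-2)**2)*((c(-7, 9) - 51)*(41 + G(x))) = (55 + (-2)**2)*(((-12 - 7 - 6/9) - 51)*(41 + 0)) = (55 + 4)*(((-12 - 7 - 6*1/9) - 51)*41) = 59*(((-12 - 7 - 2/3) - 51)*41) = 59*((-59/3 - 51)*41) = 59*(-212/3*41) = 59*(-8692/3) = -512828/3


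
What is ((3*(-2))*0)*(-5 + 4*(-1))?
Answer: 0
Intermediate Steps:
((3*(-2))*0)*(-5 + 4*(-1)) = (-6*0)*(-5 - 4) = 0*(-9) = 0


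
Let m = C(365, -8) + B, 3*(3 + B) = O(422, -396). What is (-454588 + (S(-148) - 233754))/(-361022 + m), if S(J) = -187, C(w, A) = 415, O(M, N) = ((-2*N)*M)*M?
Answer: -688529/46653566 ≈ -0.014758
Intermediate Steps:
O(M, N) = -2*N*M² (O(M, N) = (-2*M*N)*M = -2*N*M²)
B = 47014173 (B = -3 + (-2*(-396)*422²)/3 = -3 + (-2*(-396)*178084)/3 = -3 + (⅓)*141042528 = -3 + 47014176 = 47014173)
m = 47014588 (m = 415 + 47014173 = 47014588)
(-454588 + (S(-148) - 233754))/(-361022 + m) = (-454588 + (-187 - 233754))/(-361022 + 47014588) = (-454588 - 233941)/46653566 = -688529*1/46653566 = -688529/46653566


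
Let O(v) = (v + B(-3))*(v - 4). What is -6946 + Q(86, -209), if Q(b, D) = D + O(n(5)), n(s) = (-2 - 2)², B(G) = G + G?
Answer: -7035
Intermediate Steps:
B(G) = 2*G
n(s) = 16 (n(s) = (-4)² = 16)
O(v) = (-6 + v)*(-4 + v) (O(v) = (v + 2*(-3))*(v - 4) = (v - 6)*(-4 + v) = (-6 + v)*(-4 + v))
Q(b, D) = 120 + D (Q(b, D) = D + (24 + 16² - 10*16) = D + (24 + 256 - 160) = D + 120 = 120 + D)
-6946 + Q(86, -209) = -6946 + (120 - 209) = -6946 - 89 = -7035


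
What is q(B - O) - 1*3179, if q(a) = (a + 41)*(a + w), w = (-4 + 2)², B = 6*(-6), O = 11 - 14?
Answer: -3411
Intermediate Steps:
O = -3
B = -36
w = 4 (w = (-2)² = 4)
q(a) = (4 + a)*(41 + a) (q(a) = (a + 41)*(a + 4) = (41 + a)*(4 + a) = (4 + a)*(41 + a))
q(B - O) - 1*3179 = (164 + (-36 - 1*(-3))² + 45*(-36 - 1*(-3))) - 1*3179 = (164 + (-36 + 3)² + 45*(-36 + 3)) - 3179 = (164 + (-33)² + 45*(-33)) - 3179 = (164 + 1089 - 1485) - 3179 = -232 - 3179 = -3411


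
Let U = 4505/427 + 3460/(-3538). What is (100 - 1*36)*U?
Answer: 7586240/12383 ≈ 612.63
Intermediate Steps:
U = 118535/12383 (U = 4505*(1/427) + 3460*(-1/3538) = 4505/427 - 1730/1769 = 118535/12383 ≈ 9.5724)
(100 - 1*36)*U = (100 - 1*36)*(118535/12383) = (100 - 36)*(118535/12383) = 64*(118535/12383) = 7586240/12383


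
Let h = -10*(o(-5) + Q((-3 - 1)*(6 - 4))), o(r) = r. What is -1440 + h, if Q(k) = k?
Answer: -1310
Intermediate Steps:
h = 130 (h = -10*(-5 + (-3 - 1)*(6 - 4)) = -10*(-5 - 4*2) = -10*(-5 - 8) = -10*(-13) = 130)
-1440 + h = -1440 + 130 = -1310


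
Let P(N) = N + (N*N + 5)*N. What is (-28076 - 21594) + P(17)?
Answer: -44655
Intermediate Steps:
P(N) = N + N*(5 + N²) (P(N) = N + (N² + 5)*N = N + (5 + N²)*N = N + N*(5 + N²))
(-28076 - 21594) + P(17) = (-28076 - 21594) + 17*(6 + 17²) = -49670 + 17*(6 + 289) = -49670 + 17*295 = -49670 + 5015 = -44655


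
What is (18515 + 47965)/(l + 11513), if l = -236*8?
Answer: 13296/1925 ≈ 6.9070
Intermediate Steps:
l = -1888
(18515 + 47965)/(l + 11513) = (18515 + 47965)/(-1888 + 11513) = 66480/9625 = 66480*(1/9625) = 13296/1925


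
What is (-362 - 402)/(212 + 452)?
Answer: -191/166 ≈ -1.1506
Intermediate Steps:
(-362 - 402)/(212 + 452) = -764/664 = -764*1/664 = -191/166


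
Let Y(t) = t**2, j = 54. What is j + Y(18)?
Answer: 378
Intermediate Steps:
j + Y(18) = 54 + 18**2 = 54 + 324 = 378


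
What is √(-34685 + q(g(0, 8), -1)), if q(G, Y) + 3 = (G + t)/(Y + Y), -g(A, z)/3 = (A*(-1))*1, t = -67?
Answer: 3*I*√15402/2 ≈ 186.16*I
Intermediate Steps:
g(A, z) = 3*A (g(A, z) = -3*A*(-1) = -3*(-A) = -(-3)*A = 3*A)
q(G, Y) = -3 + (-67 + G)/(2*Y) (q(G, Y) = -3 + (G - 67)/(Y + Y) = -3 + (-67 + G)/((2*Y)) = -3 + (-67 + G)*(1/(2*Y)) = -3 + (-67 + G)/(2*Y))
√(-34685 + q(g(0, 8), -1)) = √(-34685 + (½)*(-67 + 3*0 - 6*(-1))/(-1)) = √(-34685 + (½)*(-1)*(-67 + 0 + 6)) = √(-34685 + (½)*(-1)*(-61)) = √(-34685 + 61/2) = √(-69309/2) = 3*I*√15402/2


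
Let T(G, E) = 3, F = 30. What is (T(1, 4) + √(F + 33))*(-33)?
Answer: -99 - 99*√7 ≈ -360.93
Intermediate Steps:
(T(1, 4) + √(F + 33))*(-33) = (3 + √(30 + 33))*(-33) = (3 + √63)*(-33) = (3 + 3*√7)*(-33) = -99 - 99*√7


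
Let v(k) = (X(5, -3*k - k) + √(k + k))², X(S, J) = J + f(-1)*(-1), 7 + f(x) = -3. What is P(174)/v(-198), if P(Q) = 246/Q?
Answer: 41/(116*(401 + 3*I*√11)²) ≈ 2.194e-6 - 1.0894e-7*I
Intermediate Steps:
f(x) = -10 (f(x) = -7 - 3 = -10)
X(S, J) = 10 + J (X(S, J) = J - 10*(-1) = J + 10 = 10 + J)
v(k) = (10 - 4*k + √2*√k)² (v(k) = ((10 + (-3*k - k)) + √(k + k))² = ((10 - 4*k) + √(2*k))² = ((10 - 4*k) + √2*√k)² = (10 - 4*k + √2*√k)²)
P(174)/v(-198) = (246/174)/((10 - 4*(-198) + √2*√(-198))²) = (246*(1/174))/((10 + 792 + √2*(3*I*√22))²) = 41/(29*((10 + 792 + 6*I*√11)²)) = 41/(29*((802 + 6*I*√11)²)) = 41/(29*(802 + 6*I*√11)²)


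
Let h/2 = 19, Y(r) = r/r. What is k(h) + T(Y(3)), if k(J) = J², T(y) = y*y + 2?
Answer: 1447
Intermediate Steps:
Y(r) = 1
T(y) = 2 + y² (T(y) = y² + 2 = 2 + y²)
h = 38 (h = 2*19 = 38)
k(h) + T(Y(3)) = 38² + (2 + 1²) = 1444 + (2 + 1) = 1444 + 3 = 1447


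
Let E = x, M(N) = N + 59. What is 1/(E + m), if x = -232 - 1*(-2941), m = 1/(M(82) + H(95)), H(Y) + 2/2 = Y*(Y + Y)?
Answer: 18190/49276711 ≈ 0.00036914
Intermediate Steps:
M(N) = 59 + N
H(Y) = -1 + 2*Y² (H(Y) = -1 + Y*(Y + Y) = -1 + Y*(2*Y) = -1 + 2*Y²)
m = 1/18190 (m = 1/((59 + 82) + (-1 + 2*95²)) = 1/(141 + (-1 + 2*9025)) = 1/(141 + (-1 + 18050)) = 1/(141 + 18049) = 1/18190 ≈ 5.4975e-5)
x = 2709 (x = -232 + 2941 = 2709)
E = 2709
1/(E + m) = 1/(2709 + 1/18190) = 1/(49276711/18190) = 18190/49276711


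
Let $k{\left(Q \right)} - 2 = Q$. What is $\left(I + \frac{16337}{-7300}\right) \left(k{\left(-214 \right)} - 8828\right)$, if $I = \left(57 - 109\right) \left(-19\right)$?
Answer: $- \frac{3252620476}{365} \approx -8.9113 \cdot 10^{6}$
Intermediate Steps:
$k{\left(Q \right)} = 2 + Q$
$I = 988$ ($I = \left(-52\right) \left(-19\right) = 988$)
$\left(I + \frac{16337}{-7300}\right) \left(k{\left(-214 \right)} - 8828\right) = \left(988 + \frac{16337}{-7300}\right) \left(\left(2 - 214\right) - 8828\right) = \left(988 + 16337 \left(- \frac{1}{7300}\right)\right) \left(-212 - 8828\right) = \left(988 - \frac{16337}{7300}\right) \left(-9040\right) = \frac{7196063}{7300} \left(-9040\right) = - \frac{3252620476}{365}$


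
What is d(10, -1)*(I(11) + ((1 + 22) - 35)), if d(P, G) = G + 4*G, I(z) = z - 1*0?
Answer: 5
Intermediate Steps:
I(z) = z (I(z) = z + 0 = z)
d(P, G) = 5*G
d(10, -1)*(I(11) + ((1 + 22) - 35)) = (5*(-1))*(11 + ((1 + 22) - 35)) = -5*(11 + (23 - 35)) = -5*(11 - 12) = -5*(-1) = 5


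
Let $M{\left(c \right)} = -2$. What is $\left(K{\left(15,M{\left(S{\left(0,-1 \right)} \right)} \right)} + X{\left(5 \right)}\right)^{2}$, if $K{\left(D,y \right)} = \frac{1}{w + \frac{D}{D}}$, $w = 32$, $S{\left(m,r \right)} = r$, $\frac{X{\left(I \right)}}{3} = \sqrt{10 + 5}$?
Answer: $\frac{147016}{1089} + \frac{2 \sqrt{15}}{11} \approx 135.71$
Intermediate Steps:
$X{\left(I \right)} = 3 \sqrt{15}$ ($X{\left(I \right)} = 3 \sqrt{10 + 5} = 3 \sqrt{15}$)
$K{\left(D,y \right)} = \frac{1}{33}$ ($K{\left(D,y \right)} = \frac{1}{32 + \frac{D}{D}} = \frac{1}{32 + 1} = \frac{1}{33}$)
$\left(K{\left(15,M{\left(S{\left(0,-1 \right)} \right)} \right)} + X{\left(5 \right)}\right)^{2} = \left(\frac{1}{33} + 3 \sqrt{15}\right)^{2}$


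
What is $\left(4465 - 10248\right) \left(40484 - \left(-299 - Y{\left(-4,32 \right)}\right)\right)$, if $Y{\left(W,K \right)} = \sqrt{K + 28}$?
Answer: $-235848089 - 11566 \sqrt{15} \approx -2.3589 \cdot 10^{8}$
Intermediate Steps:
$Y{\left(W,K \right)} = \sqrt{28 + K}$
$\left(4465 - 10248\right) \left(40484 - \left(-299 - Y{\left(-4,32 \right)}\right)\right) = \left(4465 - 10248\right) \left(40484 - \left(-299 - \sqrt{28 + 32}\right)\right) = \left(4465 - 10248\right) \left(40484 - \left(-299 - 2 \sqrt{15}\right)\right) = - 5783 \left(40484 - \left(-299 - 2 \sqrt{15}\right)\right) = - 5783 \left(40484 + \left(299 + 2 \sqrt{15}\right)\right) = - 5783 \left(40783 + 2 \sqrt{15}\right) = -235848089 - 11566 \sqrt{15}$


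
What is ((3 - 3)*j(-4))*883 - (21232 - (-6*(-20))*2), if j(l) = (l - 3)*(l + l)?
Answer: -20992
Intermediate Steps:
j(l) = 2*l*(-3 + l) (j(l) = (-3 + l)*(2*l) = 2*l*(-3 + l))
((3 - 3)*j(-4))*883 - (21232 - (-6*(-20))*2) = ((3 - 3)*(2*(-4)*(-3 - 4)))*883 - (21232 - (-6*(-20))*2) = (0*(2*(-4)*(-7)))*883 - (21232 - 120*2) = (0*56)*883 - (21232 - 1*240) = 0*883 - (21232 - 240) = 0 - 1*20992 = 0 - 20992 = -20992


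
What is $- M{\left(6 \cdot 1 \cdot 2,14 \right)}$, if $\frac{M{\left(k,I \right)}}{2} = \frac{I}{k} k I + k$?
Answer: $-416$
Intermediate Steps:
$M{\left(k,I \right)} = 2 k + 2 I^{2}$ ($M{\left(k,I \right)} = 2 \left(\frac{I}{k} k I + k\right) = 2 \left(I I + k\right) = 2 \left(I^{2} + k\right) = 2 \left(k + I^{2}\right) = 2 k + 2 I^{2}$)
$- M{\left(6 \cdot 1 \cdot 2,14 \right)} = - (2 \cdot 6 \cdot 1 \cdot 2 + 2 \cdot 14^{2}) = - (2 \cdot 6 \cdot 2 + 2 \cdot 196) = - (2 \cdot 12 + 392) = - (24 + 392) = \left(-1\right) 416 = -416$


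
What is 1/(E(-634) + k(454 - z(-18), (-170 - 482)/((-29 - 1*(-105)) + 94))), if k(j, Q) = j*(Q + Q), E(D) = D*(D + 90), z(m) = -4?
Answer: 85/29017544 ≈ 2.9293e-6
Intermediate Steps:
E(D) = D*(90 + D)
k(j, Q) = 2*Q*j (k(j, Q) = j*(2*Q) = 2*Q*j)
1/(E(-634) + k(454 - z(-18), (-170 - 482)/((-29 - 1*(-105)) + 94))) = 1/(-634*(90 - 634) + 2*((-170 - 482)/((-29 - 1*(-105)) + 94))*(454 - 1*(-4))) = 1/(-634*(-544) + 2*(-652/((-29 + 105) + 94))*(454 + 4)) = 1/(344896 + 2*(-652/(76 + 94))*458) = 1/(344896 + 2*(-652/170)*458) = 1/(344896 + 2*(-652*1/170)*458) = 1/(344896 + 2*(-326/85)*458) = 1/(344896 - 298616/85) = 1/(29017544/85) = 85/29017544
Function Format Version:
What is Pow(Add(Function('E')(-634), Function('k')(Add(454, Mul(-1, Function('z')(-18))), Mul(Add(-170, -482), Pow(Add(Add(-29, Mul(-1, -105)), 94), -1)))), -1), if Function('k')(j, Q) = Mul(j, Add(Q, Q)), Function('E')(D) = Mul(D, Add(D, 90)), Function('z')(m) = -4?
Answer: Rational(85, 29017544) ≈ 2.9293e-6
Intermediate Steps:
Function('E')(D) = Mul(D, Add(90, D))
Function('k')(j, Q) = Mul(2, Q, j) (Function('k')(j, Q) = Mul(j, Mul(2, Q)) = Mul(2, Q, j))
Pow(Add(Function('E')(-634), Function('k')(Add(454, Mul(-1, Function('z')(-18))), Mul(Add(-170, -482), Pow(Add(Add(-29, Mul(-1, -105)), 94), -1)))), -1) = Pow(Add(Mul(-634, Add(90, -634)), Mul(2, Mul(Add(-170, -482), Pow(Add(Add(-29, Mul(-1, -105)), 94), -1)), Add(454, Mul(-1, -4)))), -1) = Pow(Add(Mul(-634, -544), Mul(2, Mul(-652, Pow(Add(Add(-29, 105), 94), -1)), Add(454, 4))), -1) = Pow(Add(344896, Mul(2, Mul(-652, Pow(Add(76, 94), -1)), 458)), -1) = Pow(Add(344896, Mul(2, Mul(-652, Pow(170, -1)), 458)), -1) = Pow(Add(344896, Mul(2, Mul(-652, Rational(1, 170)), 458)), -1) = Pow(Add(344896, Mul(2, Rational(-326, 85), 458)), -1) = Pow(Add(344896, Rational(-298616, 85)), -1) = Pow(Rational(29017544, 85), -1) = Rational(85, 29017544)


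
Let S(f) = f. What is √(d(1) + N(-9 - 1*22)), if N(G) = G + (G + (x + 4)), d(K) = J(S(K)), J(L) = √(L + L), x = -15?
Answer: √(-73 + √2) ≈ 8.4608*I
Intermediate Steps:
J(L) = √2*√L (J(L) = √(2*L) = √2*√L)
d(K) = √2*√K
N(G) = -11 + 2*G (N(G) = G + (G + (-15 + 4)) = G + (G - 11) = G + (-11 + G) = -11 + 2*G)
√(d(1) + N(-9 - 1*22)) = √(√2*√1 + (-11 + 2*(-9 - 1*22))) = √(√2*1 + (-11 + 2*(-9 - 22))) = √(√2 + (-11 + 2*(-31))) = √(√2 + (-11 - 62)) = √(√2 - 73) = √(-73 + √2)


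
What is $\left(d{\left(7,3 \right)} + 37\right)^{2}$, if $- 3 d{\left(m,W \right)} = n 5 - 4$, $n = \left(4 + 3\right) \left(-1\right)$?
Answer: $2500$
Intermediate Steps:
$n = -7$ ($n = 7 \left(-1\right) = -7$)
$d{\left(m,W \right)} = 13$ ($d{\left(m,W \right)} = - \frac{\left(-7\right) 5 - 4}{3} = - \frac{-35 - 4}{3} = \left(- \frac{1}{3}\right) \left(-39\right) = 13$)
$\left(d{\left(7,3 \right)} + 37\right)^{2} = \left(13 + 37\right)^{2} = 50^{2} = 2500$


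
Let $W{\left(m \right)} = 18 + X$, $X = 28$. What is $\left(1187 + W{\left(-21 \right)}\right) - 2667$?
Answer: $-1434$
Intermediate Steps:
$W{\left(m \right)} = 46$ ($W{\left(m \right)} = 18 + 28 = 46$)
$\left(1187 + W{\left(-21 \right)}\right) - 2667 = \left(1187 + 46\right) - 2667 = 1233 - 2667 = -1434$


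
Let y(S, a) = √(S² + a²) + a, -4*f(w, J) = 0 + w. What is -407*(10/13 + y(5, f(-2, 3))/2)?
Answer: -21571/52 - 407*√101/4 ≈ -1437.4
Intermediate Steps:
f(w, J) = -w/4 (f(w, J) = -(0 + w)/4 = -w/4)
y(S, a) = a + √(S² + a²)
-407*(10/13 + y(5, f(-2, 3))/2) = -407*(10/13 + (-¼*(-2) + √(5² + (-¼*(-2))²))/2) = -407*(10*(1/13) + (½ + √(25 + (½)²))*(½)) = -407*(10/13 + (½ + √(25 + ¼))*(½)) = -407*(10/13 + (½ + √(101/4))*(½)) = -407*(10/13 + (½ + √101/2)*(½)) = -407*(10/13 + (¼ + √101/4)) = -407*(53/52 + √101/4) = -21571/52 - 407*√101/4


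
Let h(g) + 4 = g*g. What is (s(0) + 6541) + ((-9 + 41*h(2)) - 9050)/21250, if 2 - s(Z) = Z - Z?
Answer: 139029691/21250 ≈ 6542.6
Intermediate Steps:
h(g) = -4 + g**2 (h(g) = -4 + g*g = -4 + g**2)
s(Z) = 2 (s(Z) = 2 - (Z - Z) = 2 - 1*0 = 2 + 0 = 2)
(s(0) + 6541) + ((-9 + 41*h(2)) - 9050)/21250 = (2 + 6541) + ((-9 + 41*(-4 + 2**2)) - 9050)/21250 = 6543 + ((-9 + 41*(-4 + 4)) - 9050)*(1/21250) = 6543 + ((-9 + 41*0) - 9050)*(1/21250) = 6543 + ((-9 + 0) - 9050)*(1/21250) = 6543 + (-9 - 9050)*(1/21250) = 6543 - 9059*1/21250 = 6543 - 9059/21250 = 139029691/21250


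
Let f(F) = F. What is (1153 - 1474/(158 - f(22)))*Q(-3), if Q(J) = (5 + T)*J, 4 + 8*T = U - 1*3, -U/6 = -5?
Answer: -14679063/544 ≈ -26984.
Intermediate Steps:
U = 30 (U = -6*(-5) = 30)
T = 23/8 (T = -½ + (30 - 1*3)/8 = -½ + (30 - 3)/8 = -½ + (⅛)*27 = -½ + 27/8 = 23/8 ≈ 2.8750)
Q(J) = 63*J/8 (Q(J) = (5 + 23/8)*J = 63*J/8)
(1153 - 1474/(158 - f(22)))*Q(-3) = (1153 - 1474/(158 - 1*22))*((63/8)*(-3)) = (1153 - 1474/(158 - 22))*(-189/8) = (1153 - 1474/136)*(-189/8) = (1153 - 1474*1/136)*(-189/8) = (1153 - 737/68)*(-189/8) = (77667/68)*(-189/8) = -14679063/544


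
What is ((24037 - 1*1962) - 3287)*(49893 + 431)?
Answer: 945487312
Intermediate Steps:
((24037 - 1*1962) - 3287)*(49893 + 431) = ((24037 - 1962) - 3287)*50324 = (22075 - 3287)*50324 = 18788*50324 = 945487312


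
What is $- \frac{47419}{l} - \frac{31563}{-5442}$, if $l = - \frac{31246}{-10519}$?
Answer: $- \frac{226123824272}{14170061} \approx -15958.0$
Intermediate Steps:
$l = \frac{31246}{10519}$ ($l = \left(-31246\right) \left(- \frac{1}{10519}\right) = \frac{31246}{10519} \approx 2.9704$)
$- \frac{47419}{l} - \frac{31563}{-5442} = - \frac{47419}{\frac{31246}{10519}} - \frac{31563}{-5442} = \left(-47419\right) \frac{10519}{31246} - - \frac{10521}{1814} = - \frac{498800461}{31246} + \frac{10521}{1814} = - \frac{226123824272}{14170061}$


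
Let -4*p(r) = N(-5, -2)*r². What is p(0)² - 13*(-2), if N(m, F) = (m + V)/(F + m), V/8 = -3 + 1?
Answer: 26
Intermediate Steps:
V = -16 (V = 8*(-3 + 1) = 8*(-2) = -16)
N(m, F) = (-16 + m)/(F + m) (N(m, F) = (m - 16)/(F + m) = (-16 + m)/(F + m))
p(r) = -3*r²/4 (p(r) = -(-16 - 5)/(-2 - 5)*r²/4 = --21/(-7)*r²/4 = -(-⅐*(-21))*r²/4 = -3*r²/4)
p(0)² - 13*(-2) = (-¾*0²)² - 13*(-2) = (-¾*0)² + 26 = 0² + 26 = 0 + 26 = 26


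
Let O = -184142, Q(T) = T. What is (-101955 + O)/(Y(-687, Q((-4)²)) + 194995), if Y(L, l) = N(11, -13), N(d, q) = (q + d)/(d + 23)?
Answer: -4863649/3314914 ≈ -1.4672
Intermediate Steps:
N(d, q) = (d + q)/(23 + d)
Y(L, l) = -1/17 (Y(L, l) = (11 - 13)/(23 + 11) = -2/34 = (1/34)*(-2) = -1/17)
(-101955 + O)/(Y(-687, Q((-4)²)) + 194995) = (-101955 - 184142)/(-1/17 + 194995) = -286097/3314914/17 = -286097*17/3314914 = -4863649/3314914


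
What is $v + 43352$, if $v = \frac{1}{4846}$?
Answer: $\frac{210083793}{4846} \approx 43352.0$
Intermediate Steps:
$v = \frac{1}{4846} \approx 0.00020636$
$v + 43352 = \frac{1}{4846} + 43352 = \frac{210083793}{4846}$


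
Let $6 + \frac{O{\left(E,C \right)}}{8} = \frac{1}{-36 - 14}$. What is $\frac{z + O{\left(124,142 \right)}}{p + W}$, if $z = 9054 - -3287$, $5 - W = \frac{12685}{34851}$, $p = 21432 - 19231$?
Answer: $\frac{10710444171}{1921715525} \approx 5.5734$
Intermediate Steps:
$O{\left(E,C \right)} = - \frac{1204}{25}$ ($O{\left(E,C \right)} = -48 + \frac{8}{-36 - 14} = -48 + \frac{8}{-50} = -48 + 8 \left(- \frac{1}{50}\right) = -48 - \frac{4}{25} = - \frac{1204}{25}$)
$p = 2201$
$W = \frac{161570}{34851}$ ($W = 5 - \frac{12685}{34851} = \frac{161570}{34851} \approx 4.636$)
$z = 12341$ ($z = 9054 + 3287 = 12341$)
$\frac{z + O{\left(124,142 \right)}}{p + W} = \frac{12341 - \frac{1204}{25}}{2201 + \frac{161570}{34851}} = \frac{307321}{25 \cdot \frac{76868621}{34851}} = \frac{307321}{25} \cdot \frac{34851}{76868621} = \frac{10710444171}{1921715525}$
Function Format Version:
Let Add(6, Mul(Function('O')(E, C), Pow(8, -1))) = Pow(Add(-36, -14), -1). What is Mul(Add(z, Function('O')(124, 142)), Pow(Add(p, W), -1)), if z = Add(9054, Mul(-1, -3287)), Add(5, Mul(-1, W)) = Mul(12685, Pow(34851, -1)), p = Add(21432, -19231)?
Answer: Rational(10710444171, 1921715525) ≈ 5.5734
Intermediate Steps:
Function('O')(E, C) = Rational(-1204, 25) (Function('O')(E, C) = Add(-48, Mul(8, Pow(Add(-36, -14), -1))) = Add(-48, Mul(8, Pow(-50, -1))) = Add(-48, Mul(8, Rational(-1, 50))) = Add(-48, Rational(-4, 25)) = Rational(-1204, 25))
p = 2201
W = Rational(161570, 34851) (W = Add(5, Mul(-1, Mul(12685, Pow(34851, -1)))) = Add(5, Mul(-1, Mul(12685, Rational(1, 34851)))) = Add(5, Mul(-1, Rational(12685, 34851))) = Add(5, Rational(-12685, 34851)) = Rational(161570, 34851) ≈ 4.6360)
z = 12341 (z = Add(9054, 3287) = 12341)
Mul(Add(z, Function('O')(124, 142)), Pow(Add(p, W), -1)) = Mul(Add(12341, Rational(-1204, 25)), Pow(Add(2201, Rational(161570, 34851)), -1)) = Mul(Rational(307321, 25), Pow(Rational(76868621, 34851), -1)) = Mul(Rational(307321, 25), Rational(34851, 76868621)) = Rational(10710444171, 1921715525)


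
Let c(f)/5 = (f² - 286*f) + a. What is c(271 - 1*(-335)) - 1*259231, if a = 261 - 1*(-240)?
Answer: 712874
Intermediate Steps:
a = 501 (a = 261 + 240 = 501)
c(f) = 2505 - 1430*f + 5*f² (c(f) = 5*((f² - 286*f) + 501) = 5*(501 + f² - 286*f) = 2505 - 1430*f + 5*f²)
c(271 - 1*(-335)) - 1*259231 = (2505 - 1430*(271 - 1*(-335)) + 5*(271 - 1*(-335))²) - 1*259231 = (2505 - 1430*(271 + 335) + 5*(271 + 335)²) - 259231 = (2505 - 1430*606 + 5*606²) - 259231 = (2505 - 866580 + 5*367236) - 259231 = (2505 - 866580 + 1836180) - 259231 = 972105 - 259231 = 712874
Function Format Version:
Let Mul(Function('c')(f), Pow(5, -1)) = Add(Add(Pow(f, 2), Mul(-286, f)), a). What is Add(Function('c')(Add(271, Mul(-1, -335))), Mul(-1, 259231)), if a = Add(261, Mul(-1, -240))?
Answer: 712874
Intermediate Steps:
a = 501 (a = Add(261, 240) = 501)
Function('c')(f) = Add(2505, Mul(-1430, f), Mul(5, Pow(f, 2))) (Function('c')(f) = Mul(5, Add(Add(Pow(f, 2), Mul(-286, f)), 501)) = Mul(5, Add(501, Pow(f, 2), Mul(-286, f))) = Add(2505, Mul(-1430, f), Mul(5, Pow(f, 2))))
Add(Function('c')(Add(271, Mul(-1, -335))), Mul(-1, 259231)) = Add(Add(2505, Mul(-1430, Add(271, Mul(-1, -335))), Mul(5, Pow(Add(271, Mul(-1, -335)), 2))), Mul(-1, 259231)) = Add(Add(2505, Mul(-1430, Add(271, 335)), Mul(5, Pow(Add(271, 335), 2))), -259231) = Add(Add(2505, Mul(-1430, 606), Mul(5, Pow(606, 2))), -259231) = Add(Add(2505, -866580, Mul(5, 367236)), -259231) = Add(Add(2505, -866580, 1836180), -259231) = Add(972105, -259231) = 712874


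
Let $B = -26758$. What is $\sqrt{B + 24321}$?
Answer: $i \sqrt{2437} \approx 49.366 i$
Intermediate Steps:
$\sqrt{B + 24321} = \sqrt{-26758 + 24321} = \sqrt{-2437} = i \sqrt{2437}$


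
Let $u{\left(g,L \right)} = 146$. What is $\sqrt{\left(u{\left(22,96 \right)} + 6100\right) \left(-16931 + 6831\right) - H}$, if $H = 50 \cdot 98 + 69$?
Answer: $i \sqrt{63089569} \approx 7942.9 i$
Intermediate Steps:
$H = 4969$ ($H = 4900 + 69 = 4969$)
$\sqrt{\left(u{\left(22,96 \right)} + 6100\right) \left(-16931 + 6831\right) - H} = \sqrt{\left(146 + 6100\right) \left(-16931 + 6831\right) - 4969} = \sqrt{6246 \left(-10100\right) - 4969} = \sqrt{-63084600 - 4969} = \sqrt{-63089569} = i \sqrt{63089569}$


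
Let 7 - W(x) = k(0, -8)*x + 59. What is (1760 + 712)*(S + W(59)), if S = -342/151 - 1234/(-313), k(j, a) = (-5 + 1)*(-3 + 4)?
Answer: 21693480960/47263 ≈ 4.5900e+5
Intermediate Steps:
k(j, a) = -4 (k(j, a) = -4*1 = -4)
W(x) = -52 + 4*x (W(x) = 7 - (-4*x + 59) = 7 - (59 - 4*x) = 7 + (-59 + 4*x) = -52 + 4*x)
S = 79288/47263 (S = -342*1/151 - 1234*(-1/313) = -342/151 + 1234/313 = 79288/47263 ≈ 1.6776)
(1760 + 712)*(S + W(59)) = (1760 + 712)*(79288/47263 + (-52 + 4*59)) = 2472*(79288/47263 + (-52 + 236)) = 2472*(79288/47263 + 184) = 2472*(8775680/47263) = 21693480960/47263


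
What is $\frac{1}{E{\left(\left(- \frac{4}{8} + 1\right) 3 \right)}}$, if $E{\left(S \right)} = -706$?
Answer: $- \frac{1}{706} \approx -0.0014164$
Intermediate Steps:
$\frac{1}{E{\left(\left(- \frac{4}{8} + 1\right) 3 \right)}} = \frac{1}{-706} = - \frac{1}{706}$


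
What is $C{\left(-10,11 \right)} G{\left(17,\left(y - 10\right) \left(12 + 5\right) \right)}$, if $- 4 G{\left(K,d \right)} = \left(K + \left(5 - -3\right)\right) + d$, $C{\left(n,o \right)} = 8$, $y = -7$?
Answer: $528$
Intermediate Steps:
$G{\left(K,d \right)} = -2 - \frac{K}{4} - \frac{d}{4}$ ($G{\left(K,d \right)} = - \frac{\left(K + \left(5 - -3\right)\right) + d}{4} = - \frac{\left(K + \left(5 + 3\right)\right) + d}{4} = - \frac{\left(K + 8\right) + d}{4} = - \frac{\left(8 + K\right) + d}{4} = - \frac{8 + K + d}{4} = -2 - \frac{K}{4} - \frac{d}{4}$)
$C{\left(-10,11 \right)} G{\left(17,\left(y - 10\right) \left(12 + 5\right) \right)} = 8 \left(-2 - \frac{17}{4} - \frac{\left(-7 - 10\right) \left(12 + 5\right)}{4}\right) = 8 \left(-2 - \frac{17}{4} - \frac{\left(-17\right) 17}{4}\right) = 8 \left(-2 - \frac{17}{4} - - \frac{289}{4}\right) = 8 \left(-2 - \frac{17}{4} + \frac{289}{4}\right) = 8 \cdot 66 = 528$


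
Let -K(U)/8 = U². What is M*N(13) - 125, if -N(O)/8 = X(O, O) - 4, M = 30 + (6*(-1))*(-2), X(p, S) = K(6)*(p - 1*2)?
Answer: 1065667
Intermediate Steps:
K(U) = -8*U²
X(p, S) = 576 - 288*p (X(p, S) = (-8*6²)*(p - 1*2) = (-8*36)*(p - 2) = -288*(-2 + p) = 576 - 288*p)
M = 42 (M = 30 - 6*(-2) = 30 + 12 = 42)
N(O) = -4576 + 2304*O (N(O) = -8*((576 - 288*O) - 4) = -8*(572 - 288*O) = -4576 + 2304*O)
M*N(13) - 125 = 42*(-4576 + 2304*13) - 125 = 42*(-4576 + 29952) - 125 = 42*25376 - 125 = 1065792 - 125 = 1065667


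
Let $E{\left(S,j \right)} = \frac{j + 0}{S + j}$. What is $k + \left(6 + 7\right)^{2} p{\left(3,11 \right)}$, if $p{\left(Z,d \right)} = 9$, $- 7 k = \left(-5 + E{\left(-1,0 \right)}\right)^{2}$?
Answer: $\frac{10622}{7} \approx 1517.4$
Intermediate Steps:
$E{\left(S,j \right)} = \frac{j}{S + j}$
$k = - \frac{25}{7}$ ($k = - \frac{\left(-5 + \frac{0}{-1 + 0}\right)^{2}}{7} = - \frac{\left(-5 + \frac{0}{-1}\right)^{2}}{7} = - \frac{\left(-5 + 0 \left(-1\right)\right)^{2}}{7} = - \frac{\left(-5 + 0\right)^{2}}{7} = - \frac{\left(-5\right)^{2}}{7} = \left(- \frac{1}{7}\right) 25 = - \frac{25}{7} \approx -3.5714$)
$k + \left(6 + 7\right)^{2} p{\left(3,11 \right)} = - \frac{25}{7} + \left(6 + 7\right)^{2} \cdot 9 = - \frac{25}{7} + 13^{2} \cdot 9 = - \frac{25}{7} + 169 \cdot 9 = - \frac{25}{7} + 1521 = \frac{10622}{7}$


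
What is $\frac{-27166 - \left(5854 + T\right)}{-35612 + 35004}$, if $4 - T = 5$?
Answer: $\frac{33019}{608} \approx 54.308$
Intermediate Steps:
$T = -1$ ($T = 4 - 5 = -1$)
$\frac{-27166 - \left(5854 + T\right)}{-35612 + 35004} = \frac{-27166 - 5853}{-35612 + 35004} = \frac{-27166 - 5853}{-608} = \left(-27166 + \left(-5859 + 6\right)\right) \left(- \frac{1}{608}\right) = \left(-27166 - 5853\right) \left(- \frac{1}{608}\right) = \left(-33019\right) \left(- \frac{1}{608}\right) = \frac{33019}{608}$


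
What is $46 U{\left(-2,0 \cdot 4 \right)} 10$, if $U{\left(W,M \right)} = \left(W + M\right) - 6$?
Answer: $-3680$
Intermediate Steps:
$U{\left(W,M \right)} = -6 + M + W$ ($U{\left(W,M \right)} = \left(M + W\right) - 6 = -6 + M + W$)
$46 U{\left(-2,0 \cdot 4 \right)} 10 = 46 \left(-6 + 0 \cdot 4 - 2\right) 10 = 46 \left(-6 + 0 - 2\right) 10 = 46 \left(-8\right) 10 = \left(-368\right) 10 = -3680$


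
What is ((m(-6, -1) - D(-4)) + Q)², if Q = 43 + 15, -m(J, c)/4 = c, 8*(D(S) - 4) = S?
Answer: 13689/4 ≈ 3422.3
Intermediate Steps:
D(S) = 4 + S/8
m(J, c) = -4*c
Q = 58
((m(-6, -1) - D(-4)) + Q)² = ((-4*(-1) - (4 + (⅛)*(-4))) + 58)² = ((4 - (4 - ½)) + 58)² = ((4 - 1*7/2) + 58)² = ((4 - 7/2) + 58)² = (½ + 58)² = (117/2)² = 13689/4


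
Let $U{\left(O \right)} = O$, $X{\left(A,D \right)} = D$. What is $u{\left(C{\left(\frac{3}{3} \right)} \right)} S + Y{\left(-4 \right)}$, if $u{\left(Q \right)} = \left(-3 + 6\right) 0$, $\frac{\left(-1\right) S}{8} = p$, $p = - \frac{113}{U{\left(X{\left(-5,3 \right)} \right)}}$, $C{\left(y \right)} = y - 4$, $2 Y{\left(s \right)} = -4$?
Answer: $-2$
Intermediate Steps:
$Y{\left(s \right)} = -2$ ($Y{\left(s \right)} = \frac{1}{2} \left(-4\right) = -2$)
$C{\left(y \right)} = -4 + y$
$p = - \frac{113}{3} \approx -37.667$
$S = \frac{904}{3}$ ($S = \left(-8\right) \left(- \frac{113}{3}\right) = \frac{904}{3} \approx 301.33$)
$u{\left(Q \right)} = 0$ ($u{\left(Q \right)} = 3 \cdot 0 = 0$)
$u{\left(C{\left(\frac{3}{3} \right)} \right)} S + Y{\left(-4 \right)} = 0 \cdot \frac{904}{3} - 2 = 0 - 2 = -2$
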